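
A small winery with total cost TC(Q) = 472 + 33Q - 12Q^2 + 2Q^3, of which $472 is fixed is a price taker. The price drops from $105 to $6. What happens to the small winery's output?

Output falls from 6 to 0 (the firm shuts down)

MC = 33 - 24Q + 6Q^2; the shutdown threshold is min AVC = $15 (at Q = 3).
At P = $105 ≥ min AVC, set P = MC on the rising branch: Q = 6.
At P = $6 < min AVC = $15, price no longer covers variable cost at any output, so the firm shuts down: Q = 0.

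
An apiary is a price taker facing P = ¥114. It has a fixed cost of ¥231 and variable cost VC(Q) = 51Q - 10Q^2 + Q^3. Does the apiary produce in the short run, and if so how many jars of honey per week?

Produce at Q = 9

Variable cost is VC = 51Q - 10Q^2 + Q^3, so AVC = VC/Q = 51 - 10Q + Q^2 and MC = dTC/dQ = 51 - 20Q + 3Q^2.
AVC is minimized where dAVC/dQ = -10 + 2Q = 0, at Q = 5; min AVC = 51 - 10·5 + 5^2 = ¥26.
Since P = ¥114 ≥ min AVC = ¥26, price covers variable cost and the firm should produce.
Set P = MC: 114 = 51 - 20Q + 3Q^2 → -63 - 20Q + 3Q^2 = 0. The roots are Q = -7/3 and Q = 9; the profit-maximizing output is on the rising part of MC, so Q* = 9.
Check: AVC at Q = 9 is ¥42 ≤ P, so revenue covers variable cost.
Profit = P·Q − TC = 114·9 − 609 = ¥417.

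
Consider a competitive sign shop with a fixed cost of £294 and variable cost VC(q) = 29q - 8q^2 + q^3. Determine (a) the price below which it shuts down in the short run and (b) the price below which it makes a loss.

AVC = 29 - 8q + q^2; minimized at q = 4, giving min AVC = £13. That is the shutdown price.
ATC = 294/q + 29 - 8q + q^2. Setting dATC/dq = −294/q^2 − 8 + 2q = 0 gives q = 7 (since 2·7^3 − 8·7^2 = 294).
min ATC = 294/7 + 29 − 8·7 + 7^2 = £64. That is the break-even price.
For £13 ≤ P < £64 the firm produces at a loss; below £13 it shuts down.

Shutdown price = £13; break-even price = £64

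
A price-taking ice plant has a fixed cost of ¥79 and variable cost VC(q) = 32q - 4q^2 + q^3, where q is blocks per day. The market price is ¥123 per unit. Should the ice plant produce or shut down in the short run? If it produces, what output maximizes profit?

Produce at q = 7

From TC, MC = TC'(q) = 32 - 8q + 3q^2 and AVC = VC/q = 32 - 4q + q^2.
AVC hits its minimum where MC = AVC, at q = 2, giving min AVC = 32 - 4·2 + 2^2 = ¥28.
Since P = ¥123 ≥ min AVC = ¥28, price covers variable cost and the firm should produce.
Set P = MC: 123 = 32 - 8q + 3q^2 → -91 - 8q + 3q^2 = 0. The roots are q = -13/3 and q = 7; the profit-maximizing output is on the rising part of MC, so q* = 7.
Check: AVC at q = 7 is ¥53 ≤ P, so revenue covers variable cost.
Profit = P·q − TC = 123·7 − 450 = ¥411.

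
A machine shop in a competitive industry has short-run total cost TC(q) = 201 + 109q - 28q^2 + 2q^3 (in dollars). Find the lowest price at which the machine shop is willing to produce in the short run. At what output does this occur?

The firm shuts down when price falls below the minimum of average variable cost. AVC = VC/q = 109 - 28q + 2q^2.
At the minimum of AVC, MC = AVC. MC = 109 - 56q + 6q^2; setting MC = AVC gives 4q^2 - 28q = 0, so q = 7. min AVC = 11.
The firm shuts down for any P below $11.

$11 per unit, at q = 7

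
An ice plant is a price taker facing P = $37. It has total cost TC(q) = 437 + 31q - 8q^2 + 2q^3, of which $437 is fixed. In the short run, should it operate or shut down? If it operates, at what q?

From TC, MC = TC'(q) = 31 - 16q + 6q^2 and AVC = VC/q = 31 - 8q + 2q^2.
AVC is minimized where dAVC/dq = -8 + 4q = 0, at q = 2; min AVC = 31 - 8·2 + 2·2^2 = $23.
Because $37 ≥ $23, revenue can cover variable cost; the firm operates.
P = MC gives -6 - 16q + 6q^2 = 0, with roots -1/3 and 3. Take the larger (rising MC): q* = 3.
Check: AVC at q = 3 is $25 ≤ P, so revenue covers variable cost.
Profit = P·q − TC = 37·3 − 512 = -$401, a loss, but smaller than the $437 fixed cost the firm would lose by shutting down.

Produce at q = 3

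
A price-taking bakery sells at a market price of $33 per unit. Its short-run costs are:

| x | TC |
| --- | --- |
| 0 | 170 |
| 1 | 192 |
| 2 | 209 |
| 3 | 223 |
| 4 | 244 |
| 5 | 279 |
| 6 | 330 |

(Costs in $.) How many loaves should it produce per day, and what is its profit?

Tabulate TR − TC: x=0: -170; x=1: -159; x=2: -143; x=3: -124; x=4: -112; x=5: -114; x=6: -132.
Profit is maximized at x = 4. AVC there is 74/4 = $18.50 ≤ P, so producing beats shutting down (which would give -$170).

x = 4; profit = -$112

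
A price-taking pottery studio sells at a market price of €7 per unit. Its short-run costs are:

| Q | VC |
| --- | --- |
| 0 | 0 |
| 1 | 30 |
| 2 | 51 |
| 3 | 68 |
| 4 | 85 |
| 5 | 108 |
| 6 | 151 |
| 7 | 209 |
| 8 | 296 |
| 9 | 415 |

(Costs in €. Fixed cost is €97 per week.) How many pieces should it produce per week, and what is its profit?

Q = 0 (shut down); profit = -€97

Compute π = P·Q − TC at each output: Q=0: -97; Q=1: -120; Q=2: -134; Q=3: -144; Q=4: -154; Q=5: -170; Q=6: -206; Q=7: -257; Q=8: -337; Q=9: -449.
Profit is highest at Q = 0. Equivalently, the lowest AVC in the table is 85/4 ≈ €21.25 at Q = 4, and P = €7 falls below it — price never covers variable cost, so the firm shuts down and loses only its fixed cost.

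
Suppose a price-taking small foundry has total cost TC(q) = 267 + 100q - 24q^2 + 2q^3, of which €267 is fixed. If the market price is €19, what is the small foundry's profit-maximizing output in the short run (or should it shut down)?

Variable cost is VC = 100q - 24q^2 + 2q^3, so AVC = VC/q = 100 - 24q + 2q^2 and MC = dTC/dq = 100 - 48q + 6q^2.
AVC hits its minimum where MC = AVC, at q = 6, giving min AVC = 100 - 24·6 + 2·6^2 = €28.
With P < min AVC (€19 < €28), every unit sold adds to the loss.
Best response: produce nothing and absorb the €267 fixed cost.

Shut down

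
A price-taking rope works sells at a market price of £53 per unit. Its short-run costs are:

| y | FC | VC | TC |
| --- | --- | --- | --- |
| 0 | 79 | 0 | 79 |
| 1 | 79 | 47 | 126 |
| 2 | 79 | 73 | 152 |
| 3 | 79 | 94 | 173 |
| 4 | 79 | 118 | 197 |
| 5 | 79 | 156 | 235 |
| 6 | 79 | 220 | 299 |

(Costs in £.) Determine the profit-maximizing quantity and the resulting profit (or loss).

Tabulate TR − TC: y=0: -79; y=1: -73; y=2: -46; y=3: -14; y=4: 15; y=5: 30; y=6: 19.
Profit is maximized at y = 5. AVC there is 156/5 = £31.20 ≤ P, so producing beats shutting down (which would give -£79).

y = 5; profit = £30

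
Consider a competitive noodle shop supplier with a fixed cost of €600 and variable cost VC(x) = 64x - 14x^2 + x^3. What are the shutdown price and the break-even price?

AVC = 64 - 14x + x^2; minimized at x = 7, giving min AVC = €15. That is the shutdown price.
ATC = 600/x + 64 - 14x + x^2. Setting dATC/dx = −600/x^2 − 14 + 2x = 0 gives x = 10 (since 2·10^3 − 14·10^2 = 600).
min ATC = 600/10 + 64 − 14·10 + 10^2 = €84. That is the break-even price.
For €15 ≤ P < €84 the firm produces at a loss; below €15 it shuts down.

Shutdown price = €15; break-even price = €84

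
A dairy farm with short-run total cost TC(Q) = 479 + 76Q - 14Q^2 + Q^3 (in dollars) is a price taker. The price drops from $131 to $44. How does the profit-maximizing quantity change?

Output falls from 11 to 8

AVC = 76 - 14Q + Q^2, minimized at Q = 7 where min AVC = $27. MC = 76 - 28Q + 3Q^2.
With P = $131 above the shutdown price, P = MC gives Q = 11.
At P = $44 ≥ min AVC, set P = MC: Q = 8. The firm stays open but cuts output.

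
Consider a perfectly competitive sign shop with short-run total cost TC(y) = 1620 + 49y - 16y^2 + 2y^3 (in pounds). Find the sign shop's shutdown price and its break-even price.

Shutdown price = min AVC. AVC = 49 - 16y + 2y^2, with vertex at y = 4 and minimum £17.
ATC = 1620/y + 49 - 16y + 2y^2. Setting dATC/dy = −1620/y^2 − 16 + 4y = 0 gives y = 9 (since 4·9^3 − 16·9^2 = 1620).
min ATC = 1620/9 + 49 − 16·9 + 2·9^2 = £247. That is the break-even price.
Between these two prices the firm operates at a loss; above £247 it earns a profit.

Shutdown price = £17; break-even price = £247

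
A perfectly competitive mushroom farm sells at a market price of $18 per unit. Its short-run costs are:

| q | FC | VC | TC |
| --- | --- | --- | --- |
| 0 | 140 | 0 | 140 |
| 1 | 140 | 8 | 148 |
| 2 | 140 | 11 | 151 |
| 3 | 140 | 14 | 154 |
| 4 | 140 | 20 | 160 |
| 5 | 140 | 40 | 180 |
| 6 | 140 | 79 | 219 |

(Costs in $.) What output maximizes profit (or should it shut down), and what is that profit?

Tabulate TR − TC: q=0: -140; q=1: -130; q=2: -115; q=3: -100; q=4: -88; q=5: -90; q=6: -111.
Profit is maximized at q = 4. AVC there is 20/4 = $5 ≤ P, so producing beats shutting down (which would give -$140).

q = 4; profit = -$88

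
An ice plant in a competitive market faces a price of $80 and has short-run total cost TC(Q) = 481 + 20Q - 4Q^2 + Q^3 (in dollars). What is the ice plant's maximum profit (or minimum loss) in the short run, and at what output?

AVC = 20 - 4Q + Q^2 has its minimum $16 at Q = 2; price $80 clears that bar, so the firm operates.
MC = 20 - 8Q + 3Q^2. Setting P = MC and taking the root on the rising branch gives Q* = 6.
TR = 80·6 = 480. TC = 481 + 192 = 673. Profit = 480 − 673 = -$193.
Shutting down would mean losing the fixed cost of $481, so operating at a loss of $193 is better by $288.

Profit = -$193 at Q = 6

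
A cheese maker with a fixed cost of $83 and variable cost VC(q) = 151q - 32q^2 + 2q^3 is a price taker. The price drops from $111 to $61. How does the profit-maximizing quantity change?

MC = 151 - 64q + 6q^2; the shutdown threshold is min AVC = $23 (at q = 8).
With P = $111 above the shutdown price, P = MC gives q = 10.
At P = $61 ≥ min AVC, set P = MC: q = 9. The firm stays open but cuts output.

Output falls from 10 to 9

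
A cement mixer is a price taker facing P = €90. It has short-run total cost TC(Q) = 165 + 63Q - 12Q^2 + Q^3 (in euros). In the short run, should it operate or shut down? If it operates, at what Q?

Produce at Q = 9

Strip out fixed cost: VC = 63Q - 12Q^2 + Q^3. Then AVC = 63 - 12Q + Q^2 and MC = 63 - 24Q + 3Q^2.
AVC is minimized where dAVC/dQ = -12 + 2Q = 0, at Q = 6; min AVC = 63 - 12·6 + 6^2 = €27.
P = €90 exceeds min AVC = €27, so the firm stays open.
Set P = MC: 90 = 63 - 24Q + 3Q^2 → -27 - 24Q + 3Q^2 = 0. The roots are Q = -1 and Q = 9; the profit-maximizing output is on the rising part of MC, so Q* = 9.
Check: AVC at Q = 9 is €36 ≤ P, so revenue covers variable cost.
Profit = P·Q − TC = 90·9 − 489 = €321.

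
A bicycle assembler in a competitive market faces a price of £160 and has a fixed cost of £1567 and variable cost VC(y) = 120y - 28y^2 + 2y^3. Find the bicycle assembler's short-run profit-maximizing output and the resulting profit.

AVC = 120 - 28y + 2y^2; min AVC = £22 at y = 7. Since P = £160 ≥ min AVC, the firm produces.
With MC = 120 - 56y + 6y^2, P = MC on the upward-sloping part at y* = 10.
TR = 160·10 = 1600. TC = 1567 + 400 = 1967. Profit = 1600 − 1967 = -£367.
That loss of £367 beats the £1567 the firm would lose by shutting down; producing recovers £1200 of fixed cost.

Profit = -£367 at y = 10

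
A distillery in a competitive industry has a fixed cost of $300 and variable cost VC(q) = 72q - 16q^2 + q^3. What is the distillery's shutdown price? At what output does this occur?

$8 per unit, at q = 8

The firm shuts down when price falls below the minimum of average variable cost. AVC = VC/q = 72 - 16q + q^2.
At the minimum of AVC, MC = AVC. MC = 72 - 32q + 3q^2; setting MC = AVC gives 2q^2 - 16q = 0, so q = 8. min AVC = 8.
For P < $8 the firm produces nothing.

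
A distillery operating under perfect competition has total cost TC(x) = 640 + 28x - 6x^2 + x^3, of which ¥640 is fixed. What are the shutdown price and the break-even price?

AVC = 28 - 6x + x^2; minimized at x = 3, giving min AVC = ¥19. That is the shutdown price.
ATC = 640/x + 28 - 6x + x^2. Setting dATC/dx = −640/x^2 − 6 + 2x = 0 gives x = 8 (since 2·8^3 − 6·8^2 = 640).
min ATC = 640/8 + 28 − 6·8 + 8^2 = ¥124. That is the break-even price.
Between these two prices the firm operates at a loss; above ¥124 it earns a profit.

Shutdown price = ¥19; break-even price = ¥124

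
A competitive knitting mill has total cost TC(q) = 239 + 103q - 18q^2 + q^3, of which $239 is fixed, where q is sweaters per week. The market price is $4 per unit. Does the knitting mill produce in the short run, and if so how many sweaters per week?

Shut down

Strip out fixed cost: VC = 103q - 18q^2 + q^3. Then AVC = 103 - 18q + q^2 and MC = 103 - 36q + 3q^2.
AVC hits its minimum where MC = AVC, at q = 9, giving min AVC = 103 - 18·9 + 9^2 = $22.
Since P = $4 < min AVC = $22, price fails to cover variable cost at any output.
Shutting down limits the loss to fixed cost, $239.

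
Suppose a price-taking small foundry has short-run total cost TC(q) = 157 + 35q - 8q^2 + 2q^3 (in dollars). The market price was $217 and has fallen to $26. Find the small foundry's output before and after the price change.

MC = 35 - 16q + 6q^2; the shutdown threshold is min AVC = $27 (at q = 2).
At P = $217 ≥ min AVC, set P = MC on the rising branch: q = 7.
At P = $26 < min AVC = $27, price no longer covers variable cost at any output, so the firm shuts down: q = 0.

Output falls from 7 to 0 (the firm shuts down)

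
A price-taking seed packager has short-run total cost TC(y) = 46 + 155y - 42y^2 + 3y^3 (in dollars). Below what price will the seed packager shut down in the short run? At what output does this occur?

Short-run supply begins at min AVC. From VC = 155y - 42y^2 + 3y^3, AVC = 155 - 42y + 3y^2.
dAVC/dy = -42 + 6y = 0 gives y = 7. min AVC = 155 - 42·7 + 3·7^2 = 8.
The firm shuts down for any P below $8.

$8 per unit, at y = 7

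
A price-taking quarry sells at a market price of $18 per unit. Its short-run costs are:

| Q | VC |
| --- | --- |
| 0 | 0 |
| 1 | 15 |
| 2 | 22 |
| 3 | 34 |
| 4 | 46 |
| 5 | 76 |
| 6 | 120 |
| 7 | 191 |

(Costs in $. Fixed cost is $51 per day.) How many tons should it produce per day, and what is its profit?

Tabulate TR − TC: Q=0: -51; Q=1: -48; Q=2: -37; Q=3: -31; Q=4: -25; Q=5: -37; Q=6: -63; Q=7: -116.
Profit is maximized at Q = 4. AVC there is 46/4 = $11.50 ≤ P, so producing beats shutting down (which would give -$51).

Q = 4; profit = -$25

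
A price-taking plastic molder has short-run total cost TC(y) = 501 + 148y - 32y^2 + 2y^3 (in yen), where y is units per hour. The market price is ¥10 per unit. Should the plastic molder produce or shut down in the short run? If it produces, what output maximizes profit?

Shut down

Strip out fixed cost: VC = 148y - 32y^2 + 2y^3. Then AVC = 148 - 32y + 2y^2 and MC = 148 - 64y + 6y^2.
AVC hits its minimum where MC = AVC, at y = 8, giving min AVC = 148 - 32·8 + 2·8^2 = ¥20.
Since P = ¥10 < min AVC = ¥20, price fails to cover variable cost at any output.
The firm minimizes its loss by shutting down and losing only its fixed cost of ¥501.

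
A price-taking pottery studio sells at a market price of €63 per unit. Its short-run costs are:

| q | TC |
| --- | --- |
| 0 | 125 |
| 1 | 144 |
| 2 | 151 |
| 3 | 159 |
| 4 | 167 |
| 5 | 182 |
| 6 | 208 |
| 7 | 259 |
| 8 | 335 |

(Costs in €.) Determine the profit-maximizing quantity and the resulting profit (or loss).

Tabulate TR − TC: q=0: -125; q=1: -81; q=2: -25; q=3: 30; q=4: 85; q=5: 133; q=6: 170; q=7: 182; q=8: 169.
Profit is maximized at q = 7. AVC there is 134/7 = €19.14 ≤ P, so producing beats shutting down (which would give -€125).

q = 7; profit = €182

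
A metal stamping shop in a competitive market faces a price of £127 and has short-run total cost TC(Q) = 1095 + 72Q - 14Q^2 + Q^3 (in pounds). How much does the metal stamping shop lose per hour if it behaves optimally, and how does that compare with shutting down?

AVC = 72 - 14Q + Q^2; min AVC = £23 at Q = 7. Since P = £127 ≥ min AVC, the firm produces.
With MC = 72 - 28Q + 3Q^2, P = MC on the upward-sloping part at Q* = 11.
TR = 127·11 = 1397. TC = 1095 + 429 = 1524. Profit = 1397 − 1524 = -£127.
By producing, the firm covers all variable cost plus £968 of fixed cost; shutting down would lose the full £1095.

Profit = -£127 at Q = 11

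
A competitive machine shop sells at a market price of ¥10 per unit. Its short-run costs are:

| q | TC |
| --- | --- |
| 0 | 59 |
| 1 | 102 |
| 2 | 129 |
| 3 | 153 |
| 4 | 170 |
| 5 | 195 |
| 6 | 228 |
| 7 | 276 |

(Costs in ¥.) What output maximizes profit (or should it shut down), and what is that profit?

q = 0 (shut down); profit = -¥59

Tabulate TR − TC: q=0: -59; q=1: -92; q=2: -109; q=3: -123; q=4: -130; q=5: -145; q=6: -168; q=7: -206.
Profit is highest at q = 0. Equivalently, the lowest AVC in the table is 136/5 ≈ ¥27.20 at q = 5, and P = ¥10 falls below it — price never covers variable cost, so the firm shuts down and loses only its fixed cost.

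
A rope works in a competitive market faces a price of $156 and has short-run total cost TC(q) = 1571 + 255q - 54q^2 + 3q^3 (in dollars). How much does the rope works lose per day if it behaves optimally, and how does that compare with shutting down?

AVC = 255 - 54q + 3q^2; min AVC = $12 at q = 9. Since P = $156 ≥ min AVC, the firm produces.
MC = 255 - 108q + 9q^2. Setting P = MC and taking the root on the rising branch gives q* = 11.
TR = 156·11 = 1716. TC = 1571 + 264 = 1835. Profit = 1716 − 1835 = -$119.
Shutting down would mean losing the fixed cost of $1571, so operating at a loss of $119 is better by $1452.

Profit = -$119 at q = 11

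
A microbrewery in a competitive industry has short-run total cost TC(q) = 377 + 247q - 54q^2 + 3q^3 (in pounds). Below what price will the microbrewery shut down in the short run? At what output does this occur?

The shutdown price is the minimum of AVC. VC = 247q - 54q^2 + 3q^3, so AVC = 247 - 54q + 3q^2.
At the minimum of AVC, MC = AVC. MC = 247 - 108q + 9q^2; setting MC = AVC gives 6q^2 - 54q = 0, so q = 9. min AVC = 4.
The firm shuts down for any P below £4.

£4 per unit, at q = 9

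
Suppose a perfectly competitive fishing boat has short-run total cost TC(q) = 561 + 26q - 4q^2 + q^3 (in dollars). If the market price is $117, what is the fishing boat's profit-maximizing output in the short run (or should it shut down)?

Strip out fixed cost: VC = 26q - 4q^2 + q^3. Then AVC = 26 - 4q + q^2 and MC = 26 - 8q + 3q^2.
The AVC parabola has its vertex at q = 4/2 = 2, where AVC = 26 - 4·2 + 2^2 = $22.
Because $117 ≥ $22, revenue can cover variable cost; the firm operates.
Set P = MC: 117 = 26 - 8q + 3q^2 → -91 - 8q + 3q^2 = 0. The roots are q = -13/3 and q = 7; the profit-maximizing output is on the rising part of MC, so q* = 7.
Check: AVC at q = 7 is $47 ≤ P, so revenue covers variable cost.
Profit = P·q − TC = 117·7 − 890 = -$71, a loss, but smaller than the $561 fixed cost the firm would lose by shutting down.

Produce at q = 7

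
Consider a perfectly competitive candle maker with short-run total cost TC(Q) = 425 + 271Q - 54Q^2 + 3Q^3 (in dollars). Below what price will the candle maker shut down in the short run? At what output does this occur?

$28 per unit, at Q = 9

The firm shuts down when price falls below the minimum of average variable cost. AVC = VC/Q = 271 - 54Q + 3Q^2.
dAVC/dQ = -54 + 6Q = 0 gives Q = 9. min AVC = 271 - 54·9 + 3·9^2 = 28.
The firm shuts down for any P below $28.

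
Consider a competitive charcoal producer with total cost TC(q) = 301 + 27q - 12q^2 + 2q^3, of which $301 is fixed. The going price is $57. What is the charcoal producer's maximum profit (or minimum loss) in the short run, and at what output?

AVC = 27 - 12q + 2q^2 has its minimum $9 at q = 3; price $57 clears that bar, so the firm operates.
MC = 27 - 24q + 6q^2. Setting P = MC and taking the root on the rising branch gives q* = 5.
TR = 57·5 = 285. TC = 301 + 85 = 386. Profit = 285 − 386 = -$101.
That loss of $101 beats the $301 the firm would lose by shutting down; producing recovers $200 of fixed cost.

Profit = -$101 at q = 5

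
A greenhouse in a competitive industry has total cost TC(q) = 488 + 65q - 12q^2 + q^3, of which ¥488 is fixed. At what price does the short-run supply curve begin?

¥29 per unit

Short-run supply begins at min AVC. From VC = 65q - 12q^2 + q^3, AVC = 65 - 12q + q^2.
At the minimum of AVC, MC = AVC. MC = 65 - 24q + 3q^2; setting MC = AVC gives 2q^2 - 12q = 0, so q = 6. min AVC = 29.
So the shutdown price is ¥29.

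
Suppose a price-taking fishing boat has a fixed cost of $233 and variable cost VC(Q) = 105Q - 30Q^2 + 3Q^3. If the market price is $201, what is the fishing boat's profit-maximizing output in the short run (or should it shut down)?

Variable cost is VC = 105Q - 30Q^2 + 3Q^3, so AVC = VC/Q = 105 - 30Q + 3Q^2 and MC = dTC/dQ = 105 - 60Q + 9Q^2.
The AVC parabola has its vertex at Q = 30/6 = 5, where AVC = 105 - 30·5 + 3·5^2 = $30.
Since P = $201 ≥ min AVC = $30, price covers variable cost and the firm should produce.
P = MC gives -96 - 60Q + 9Q^2 = 0, with roots -4/3 and 8. Take the larger (rising MC): Q* = 8.
Check: AVC at Q = 8 is $57 ≤ P, so revenue covers variable cost.
Profit = P·Q − TC = 201·8 − 689 = $919.

Produce at Q = 8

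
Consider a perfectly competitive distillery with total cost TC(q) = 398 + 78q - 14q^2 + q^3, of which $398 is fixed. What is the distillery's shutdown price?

The shutdown price is the minimum of AVC. VC = 78q - 14q^2 + q^3, so AVC = 78 - 14q + q^2.
At the minimum of AVC, MC = AVC. MC = 78 - 28q + 3q^2; setting MC = AVC gives 2q^2 - 14q = 0, so q = 7. min AVC = 29.
For P < $29 the firm produces nothing.

$29 per unit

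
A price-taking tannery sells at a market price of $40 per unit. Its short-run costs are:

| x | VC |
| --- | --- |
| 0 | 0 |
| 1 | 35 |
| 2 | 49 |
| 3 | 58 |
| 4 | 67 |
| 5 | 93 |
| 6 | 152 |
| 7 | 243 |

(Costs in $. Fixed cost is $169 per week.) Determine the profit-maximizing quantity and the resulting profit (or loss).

Profit at each row (π = 40x − TC): x=0: -169; x=1: -164; x=2: -138; x=3: -107; x=4: -76; x=5: -62; x=6: -81; x=7: -132.
Profit is maximized at x = 5. AVC there is 93/5 = $18.60 ≤ P, so producing beats shutting down (which would give -$169).

x = 5; profit = -$62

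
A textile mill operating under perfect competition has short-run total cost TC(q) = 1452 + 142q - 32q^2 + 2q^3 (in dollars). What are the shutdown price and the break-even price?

AVC = 142 - 32q + 2q^2; minimized at q = 8, giving min AVC = $14. That is the shutdown price.
ATC = 1452/q + 142 - 32q + 2q^2. Setting dATC/dq = −1452/q^2 − 32 + 4q = 0 gives q = 11 (since 4·11^3 − 32·11^2 = 1452).
min ATC = 1452/11 + 142 − 32·11 + 2·11^2 = $164. That is the break-even price.
For $14 ≤ P < $164 the firm produces at a loss; below $14 it shuts down.

Shutdown price = $14; break-even price = $164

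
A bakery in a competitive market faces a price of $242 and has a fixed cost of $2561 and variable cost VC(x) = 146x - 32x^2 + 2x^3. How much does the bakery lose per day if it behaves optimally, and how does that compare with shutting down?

Profit = -$257 at x = 12

AVC = 146 - 32x + 2x^2; min AVC = $18 at x = 8. Since P = $242 ≥ min AVC, the firm produces.
With MC = 146 - 64x + 6x^2, P = MC on the upward-sloping part at x* = 12.
TR = 242·12 = 2904. TC = 2561 + 600 = 3161. Profit = 2904 − 3161 = -$257.
Shutting down would mean losing the fixed cost of $2561, so operating at a loss of $257 is better by $2304.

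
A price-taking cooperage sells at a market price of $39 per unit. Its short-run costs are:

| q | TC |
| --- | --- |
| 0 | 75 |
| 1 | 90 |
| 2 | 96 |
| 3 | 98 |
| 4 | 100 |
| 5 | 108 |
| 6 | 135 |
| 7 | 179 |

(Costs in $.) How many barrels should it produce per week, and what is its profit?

Profit at each row (π = 39q − TC): q=0: -75; q=1: -51; q=2: -18; q=3: 19; q=4: 56; q=5: 87; q=6: 99; q=7: 94.
Profit is maximized at q = 6. AVC there is 60/6 = $10 ≤ P, so producing beats shutting down (which would give -$75).

q = 6; profit = $99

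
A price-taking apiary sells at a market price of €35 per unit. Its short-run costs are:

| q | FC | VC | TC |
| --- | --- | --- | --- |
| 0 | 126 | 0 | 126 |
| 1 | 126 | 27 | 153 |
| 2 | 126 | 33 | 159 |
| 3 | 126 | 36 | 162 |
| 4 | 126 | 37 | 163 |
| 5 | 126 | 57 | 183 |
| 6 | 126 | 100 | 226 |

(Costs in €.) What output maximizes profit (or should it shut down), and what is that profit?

q = 5; profit = -€8

Profit at each row (π = 35q − TC): q=0: -126; q=1: -118; q=2: -89; q=3: -57; q=4: -23; q=5: -8; q=6: -16.
Profit is maximized at q = 5. AVC there is 57/5 = €11.40 ≤ P, so producing beats shutting down (which would give -€126).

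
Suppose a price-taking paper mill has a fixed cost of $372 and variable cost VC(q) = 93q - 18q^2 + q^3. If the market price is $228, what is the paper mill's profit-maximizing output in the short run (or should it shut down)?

Produce at q = 15

Strip out fixed cost: VC = 93q - 18q^2 + q^3. Then AVC = 93 - 18q + q^2 and MC = 93 - 36q + 3q^2.
The AVC parabola has its vertex at q = 18/2 = 9, where AVC = 93 - 18·9 + 9^2 = $12.
P = $228 exceeds min AVC = $12, so the firm stays open.
P = MC gives -135 - 36q + 3q^2 = 0, with roots -3 and 15. Take the larger (rising MC): q* = 15.
Check: AVC at q = 15 is $48 ≤ P, so revenue covers variable cost.
Profit = P·q − TC = 228·15 − 1092 = $2328.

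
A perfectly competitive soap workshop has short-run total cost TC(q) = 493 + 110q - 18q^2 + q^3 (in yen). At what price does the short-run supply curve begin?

The shutdown price is the minimum of AVC. VC = 110q - 18q^2 + q^3, so AVC = 110 - 18q + q^2.
At the minimum of AVC, MC = AVC. MC = 110 - 36q + 3q^2; setting MC = AVC gives 2q^2 - 18q = 0, so q = 9. min AVC = 29.
For P < ¥29 the firm produces nothing.

¥29 per unit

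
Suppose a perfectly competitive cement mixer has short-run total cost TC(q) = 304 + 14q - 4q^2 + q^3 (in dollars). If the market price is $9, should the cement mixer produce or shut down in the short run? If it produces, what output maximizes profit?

Shut down

Variable cost is VC = 14q - 4q^2 + q^3, so AVC = VC/q = 14 - 4q + q^2 and MC = dTC/dq = 14 - 8q + 3q^2.
AVC is minimized where dAVC/dq = -4 + 2q = 0, at q = 2; min AVC = 14 - 4·2 + 2^2 = $10.
With P < min AVC ($9 < $10), every unit sold adds to the loss.
Best response: produce nothing and absorb the $304 fixed cost.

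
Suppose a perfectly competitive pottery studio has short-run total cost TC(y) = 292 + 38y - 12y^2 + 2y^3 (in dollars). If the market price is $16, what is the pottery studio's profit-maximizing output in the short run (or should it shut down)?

Shut down

Variable cost is VC = 38y - 12y^2 + 2y^3, so AVC = VC/y = 38 - 12y + 2y^2 and MC = dTC/dy = 38 - 24y + 6y^2.
The AVC parabola has its vertex at y = 12/4 = 3, where AVC = 38 - 12·3 + 2·3^2 = $20.
P = $16 lies below min AVC = $20; no output level covers variable cost.
Shutting down limits the loss to fixed cost, $292.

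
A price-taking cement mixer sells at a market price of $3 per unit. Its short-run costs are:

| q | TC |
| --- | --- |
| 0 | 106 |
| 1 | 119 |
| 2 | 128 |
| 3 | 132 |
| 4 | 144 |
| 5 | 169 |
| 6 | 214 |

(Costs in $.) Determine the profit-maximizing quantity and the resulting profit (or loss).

q = 0 (shut down); profit = -$106

Tabulate TR − TC: q=0: -106; q=1: -116; q=2: -122; q=3: -123; q=4: -132; q=5: -154; q=6: -196.
Profit is highest at q = 0. Equivalently, the lowest AVC in the table is 26/3 ≈ $8.67 at q = 3, and P = $3 falls below it — price never covers variable cost, so the firm shuts down and loses only its fixed cost.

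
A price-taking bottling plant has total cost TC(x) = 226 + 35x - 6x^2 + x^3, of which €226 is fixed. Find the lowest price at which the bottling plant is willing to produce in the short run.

The firm shuts down when price falls below the minimum of average variable cost. AVC = VC/x = 35 - 6x + x^2.
At the minimum of AVC, MC = AVC. MC = 35 - 12x + 3x^2; setting MC = AVC gives 2x^2 - 6x = 0, so x = 3. min AVC = 26.
For P < €26 the firm produces nothing.

€26 per unit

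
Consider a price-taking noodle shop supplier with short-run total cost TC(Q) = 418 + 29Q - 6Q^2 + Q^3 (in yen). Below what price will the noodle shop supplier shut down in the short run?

¥20 per unit

The firm shuts down when price falls below the minimum of average variable cost. AVC = VC/Q = 29 - 6Q + Q^2.
dAVC/dQ = -6 + 2Q = 0 gives Q = 3. min AVC = 29 - 6·3 + 3^2 = 20.
For P < ¥20 the firm produces nothing.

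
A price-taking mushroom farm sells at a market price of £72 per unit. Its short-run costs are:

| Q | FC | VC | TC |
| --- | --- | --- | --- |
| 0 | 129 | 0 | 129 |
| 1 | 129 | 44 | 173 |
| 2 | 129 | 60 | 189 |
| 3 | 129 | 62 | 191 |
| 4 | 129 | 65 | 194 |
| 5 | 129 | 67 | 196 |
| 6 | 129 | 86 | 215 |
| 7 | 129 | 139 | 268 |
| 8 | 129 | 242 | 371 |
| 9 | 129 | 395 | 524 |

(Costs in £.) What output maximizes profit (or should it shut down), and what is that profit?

Q = 7; profit = £236

Tabulate TR − TC: Q=0: -129; Q=1: -101; Q=2: -45; Q=3: 25; Q=4: 94; Q=5: 164; Q=6: 217; Q=7: 236; Q=8: 205; Q=9: 124.
Profit is maximized at Q = 7. AVC there is 139/7 = £19.86 ≤ P, so producing beats shutting down (which would give -£129).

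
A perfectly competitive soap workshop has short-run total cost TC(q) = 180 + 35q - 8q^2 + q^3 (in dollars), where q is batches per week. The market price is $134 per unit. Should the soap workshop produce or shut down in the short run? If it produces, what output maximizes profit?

Variable cost is VC = 35q - 8q^2 + q^3, so AVC = VC/q = 35 - 8q + q^2 and MC = dTC/dq = 35 - 16q + 3q^2.
AVC hits its minimum where MC = AVC, at q = 4, giving min AVC = 35 - 8·4 + 4^2 = $19.
Because $134 ≥ $19, revenue can cover variable cost; the firm operates.
P = MC gives -99 - 16q + 3q^2 = 0, with roots -11/3 and 9. Take the larger (rising MC): q* = 9.
Check: AVC at q = 9 is $44 ≤ P, so revenue covers variable cost.
Profit = P·q − TC = 134·9 − 576 = $630.

Produce at q = 9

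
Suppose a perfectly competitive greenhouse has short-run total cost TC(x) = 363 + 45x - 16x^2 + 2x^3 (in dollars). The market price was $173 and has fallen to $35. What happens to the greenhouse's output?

Output falls from 8 to 5

MC = 45 - 32x + 6x^2; the shutdown threshold is min AVC = $13 (at x = 4).
With P = $173 above the shutdown price, P = MC gives x = 8.
At P = $35 ≥ min AVC, set P = MC: x = 5. The firm stays open but cuts output.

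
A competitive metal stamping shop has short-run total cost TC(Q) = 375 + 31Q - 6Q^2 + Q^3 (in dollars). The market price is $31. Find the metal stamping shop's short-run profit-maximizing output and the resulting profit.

AVC = 31 - 6Q + Q^2 has its minimum $22 at Q = 3; price $31 clears that bar, so the firm operates.
MC = 31 - 12Q + 3Q^2. Setting P = MC and taking the root on the rising branch gives Q* = 4.
TR = 31·4 = 124. TC = 375 + 92 = 467. Profit = 124 − 467 = -$343.
By producing, the firm covers all variable cost plus $32 of fixed cost; shutting down would lose the full $375.

Profit = -$343 at Q = 4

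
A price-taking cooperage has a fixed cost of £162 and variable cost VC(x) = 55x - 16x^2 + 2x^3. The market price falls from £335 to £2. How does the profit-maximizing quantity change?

Output falls from 10 to 0 (the firm shuts down)

AVC = 55 - 16x + 2x^2, minimized at x = 4 where min AVC = £23. MC = 55 - 32x + 6x^2.
With P = £335 above the shutdown price, P = MC gives x = 10.
At P = £2 < min AVC = £23, price no longer covers variable cost at any output, so the firm shuts down: x = 0.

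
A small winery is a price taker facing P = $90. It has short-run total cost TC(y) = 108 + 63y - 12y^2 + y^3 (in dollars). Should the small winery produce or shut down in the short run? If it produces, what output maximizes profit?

From TC, MC = TC'(y) = 63 - 24y + 3y^2 and AVC = VC/y = 63 - 12y + y^2.
AVC is minimized where dAVC/dy = -12 + 2y = 0, at y = 6; min AVC = 63 - 12·6 + 6^2 = $27.
P = $90 exceeds min AVC = $27, so the firm stays open.
Set P = MC: 90 = 63 - 24y + 3y^2 → -27 - 24y + 3y^2 = 0. The roots are y = -1 and y = 9; the profit-maximizing output is on the rising part of MC, so y* = 9.
Check: AVC at y = 9 is $36 ≤ P, so revenue covers variable cost.
Profit = P·y − TC = 90·9 − 432 = $378.

Produce at y = 9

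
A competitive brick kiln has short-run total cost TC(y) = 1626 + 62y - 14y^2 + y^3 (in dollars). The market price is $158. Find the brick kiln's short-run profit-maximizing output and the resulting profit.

AVC = 62 - 14y + y^2 has its minimum $13 at y = 7; price $158 clears that bar, so the firm operates.
MC = 62 - 28y + 3y^2. Setting P = MC and taking the root on the rising branch gives y* = 12.
TR = 158·12 = 1896. TC = 1626 + 456 = 2082. Profit = 1896 − 2082 = -$186.
By producing, the firm covers all variable cost plus $1440 of fixed cost; shutting down would lose the full $1626.

Profit = -$186 at y = 12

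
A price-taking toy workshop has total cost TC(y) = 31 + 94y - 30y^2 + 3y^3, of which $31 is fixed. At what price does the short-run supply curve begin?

$19 per unit

The shutdown price is the minimum of AVC. VC = 94y - 30y^2 + 3y^3, so AVC = 94 - 30y + 3y^2.
dAVC/dy = -30 + 6y = 0 gives y = 5. min AVC = 94 - 30·5 + 3·5^2 = 19.
For P < $19 the firm produces nothing.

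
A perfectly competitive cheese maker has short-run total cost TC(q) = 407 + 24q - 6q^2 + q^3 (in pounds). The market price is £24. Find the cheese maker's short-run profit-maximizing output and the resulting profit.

Profit = -£375 at q = 4

AVC = 24 - 6q + q^2; min AVC = £15 at q = 3. Since P = £24 ≥ min AVC, the firm produces.
MC = 24 - 12q + 3q^2. Setting P = MC and taking the root on the rising branch gives q* = 4.
TR = 24·4 = 96. TC = 407 + 64 = 471. Profit = 96 − 471 = -£375.
Shutting down would mean losing the fixed cost of £407, so operating at a loss of £375 is better by £32.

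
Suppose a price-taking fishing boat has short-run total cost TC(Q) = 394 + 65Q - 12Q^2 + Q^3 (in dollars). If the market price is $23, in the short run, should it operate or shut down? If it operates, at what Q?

Shut down

Strip out fixed cost: VC = 65Q - 12Q^2 + Q^3. Then AVC = 65 - 12Q + Q^2 and MC = 65 - 24Q + 3Q^2.
AVC is minimized where dAVC/dQ = -12 + 2Q = 0, at Q = 6; min AVC = 65 - 12·6 + 6^2 = $29.
P = $23 lies below min AVC = $29; no output level covers variable cost.
The firm minimizes its loss by shutting down and losing only its fixed cost of $394.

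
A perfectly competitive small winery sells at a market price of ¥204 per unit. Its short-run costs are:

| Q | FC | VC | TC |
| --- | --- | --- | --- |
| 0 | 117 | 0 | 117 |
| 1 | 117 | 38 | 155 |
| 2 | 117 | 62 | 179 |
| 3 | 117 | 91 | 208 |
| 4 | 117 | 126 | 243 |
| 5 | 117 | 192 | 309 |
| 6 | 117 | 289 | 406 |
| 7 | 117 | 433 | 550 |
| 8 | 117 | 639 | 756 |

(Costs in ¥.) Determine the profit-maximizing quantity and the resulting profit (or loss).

Compute π = P·Q − TC at each output: Q=0: -117; Q=1: 49; Q=2: 229; Q=3: 404; Q=4: 573; Q=5: 711; Q=6: 818; Q=7: 878; Q=8: 876.
Profit is maximized at Q = 7. AVC there is 433/7 = ¥61.86 ≤ P, so producing beats shutting down (which would give -¥117).

Q = 7; profit = ¥878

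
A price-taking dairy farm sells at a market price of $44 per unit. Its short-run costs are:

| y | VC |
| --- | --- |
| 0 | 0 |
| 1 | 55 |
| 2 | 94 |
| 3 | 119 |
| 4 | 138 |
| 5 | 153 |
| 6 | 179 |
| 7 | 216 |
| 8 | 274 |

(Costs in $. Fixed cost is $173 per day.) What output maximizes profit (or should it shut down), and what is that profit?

y = 7; profit = -$81

Tabulate TR − TC: y=0: -173; y=1: -184; y=2: -179; y=3: -160; y=4: -135; y=5: -106; y=6: -88; y=7: -81; y=8: -95.
Profit is maximized at y = 7. AVC there is 216/7 = $30.86 ≤ P, so producing beats shutting down (which would give -$173).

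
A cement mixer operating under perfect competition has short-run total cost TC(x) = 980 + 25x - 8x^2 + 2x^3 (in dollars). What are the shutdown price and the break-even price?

Shutdown price = $17; break-even price = $207

Shutdown price = min AVC. AVC = 25 - 8x + 2x^2, with vertex at x = 2 and minimum $17.
ATC = 980/x + 25 - 8x + 2x^2. Setting dATC/dx = −980/x^2 − 8 + 4x = 0 gives x = 7 (since 4·7^3 − 8·7^2 = 980).
min ATC = 980/7 + 25 − 8·7 + 2·7^2 = $207. That is the break-even price.
Between these two prices the firm operates at a loss; above $207 it earns a profit.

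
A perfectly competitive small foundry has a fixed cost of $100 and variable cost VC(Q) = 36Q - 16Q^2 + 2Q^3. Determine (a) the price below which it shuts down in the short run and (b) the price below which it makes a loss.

Shutdown price = $4; break-even price = $26

AVC = 36 - 16Q + 2Q^2; minimized at Q = 4, giving min AVC = $4. That is the shutdown price.
ATC = 100/Q + 36 - 16Q + 2Q^2. Setting dATC/dQ = −100/Q^2 − 16 + 4Q = 0 gives Q = 5 (since 4·5^3 − 16·5^2 = 100).
min ATC = 100/5 + 36 − 16·5 + 2·5^2 = $26. That is the break-even price.
Between these two prices the firm operates at a loss; above $26 it earns a profit.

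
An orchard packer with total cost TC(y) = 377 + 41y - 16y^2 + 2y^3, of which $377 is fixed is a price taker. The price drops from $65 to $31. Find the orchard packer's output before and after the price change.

AVC = 41 - 16y + 2y^2, minimized at y = 4 where min AVC = $9. MC = 41 - 32y + 6y^2.
With P = $65 above the shutdown price, P = MC gives y = 6.
At P = $31 ≥ min AVC, set P = MC: y = 5. The firm stays open but cuts output.

Output falls from 6 to 5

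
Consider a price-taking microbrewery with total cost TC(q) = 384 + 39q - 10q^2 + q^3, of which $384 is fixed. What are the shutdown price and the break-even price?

Shutdown price = $14; break-even price = $71

Shutdown price = min AVC. AVC = 39 - 10q + q^2, with vertex at q = 5 and minimum $14.
ATC = 384/q + 39 - 10q + q^2. Setting dATC/dq = −384/q^2 − 10 + 2q = 0 gives q = 8 (since 2·8^3 − 10·8^2 = 384).
min ATC = 384/8 + 39 − 10·8 + 8^2 = $71. That is the break-even price.
For $14 ≤ P < $71 the firm produces at a loss; below $14 it shuts down.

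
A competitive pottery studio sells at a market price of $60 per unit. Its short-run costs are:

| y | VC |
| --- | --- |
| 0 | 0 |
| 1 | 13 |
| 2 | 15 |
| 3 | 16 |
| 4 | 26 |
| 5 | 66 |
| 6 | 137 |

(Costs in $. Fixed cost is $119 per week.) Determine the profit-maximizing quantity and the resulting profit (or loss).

Tabulate TR − TC: y=0: -119; y=1: -72; y=2: -14; y=3: 45; y=4: 95; y=5: 115; y=6: 104.
Profit is maximized at y = 5. AVC there is 66/5 = $13.20 ≤ P, so producing beats shutting down (which would give -$119).

y = 5; profit = $115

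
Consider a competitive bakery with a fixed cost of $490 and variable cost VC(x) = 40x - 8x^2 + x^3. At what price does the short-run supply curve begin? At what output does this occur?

The shutdown price is the minimum of AVC. VC = 40x - 8x^2 + x^3, so AVC = 40 - 8x + x^2.
At the minimum of AVC, MC = AVC. MC = 40 - 16x + 3x^2; setting MC = AVC gives 2x^2 - 8x = 0, so x = 4. min AVC = 24.
The firm shuts down for any P below $24.

$24 per unit, at x = 4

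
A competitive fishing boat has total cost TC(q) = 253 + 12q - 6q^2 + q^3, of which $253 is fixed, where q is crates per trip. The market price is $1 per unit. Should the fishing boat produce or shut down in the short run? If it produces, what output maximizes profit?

Shut down

Strip out fixed cost: VC = 12q - 6q^2 + q^3. Then AVC = 12 - 6q + q^2 and MC = 12 - 12q + 3q^2.
AVC hits its minimum where MC = AVC, at q = 3, giving min AVC = 12 - 6·3 + 3^2 = $3.
P = $1 lies below min AVC = $3; no output level covers variable cost.
Best response: produce nothing and absorb the $253 fixed cost.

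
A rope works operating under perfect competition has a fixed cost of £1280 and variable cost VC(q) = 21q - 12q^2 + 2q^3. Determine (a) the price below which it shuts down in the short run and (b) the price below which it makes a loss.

AVC = 21 - 12q + 2q^2; minimized at q = 3, giving min AVC = £3. That is the shutdown price.
ATC = 1280/q + 21 - 12q + 2q^2. Setting dATC/dq = −1280/q^2 − 12 + 4q = 0 gives q = 8 (since 4·8^3 − 12·8^2 = 1280).
min ATC = 1280/8 + 21 − 12·8 + 2·8^2 = £213. That is the break-even price.
For £3 ≤ P < £213 the firm produces at a loss; below £3 it shuts down.

Shutdown price = £3; break-even price = £213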